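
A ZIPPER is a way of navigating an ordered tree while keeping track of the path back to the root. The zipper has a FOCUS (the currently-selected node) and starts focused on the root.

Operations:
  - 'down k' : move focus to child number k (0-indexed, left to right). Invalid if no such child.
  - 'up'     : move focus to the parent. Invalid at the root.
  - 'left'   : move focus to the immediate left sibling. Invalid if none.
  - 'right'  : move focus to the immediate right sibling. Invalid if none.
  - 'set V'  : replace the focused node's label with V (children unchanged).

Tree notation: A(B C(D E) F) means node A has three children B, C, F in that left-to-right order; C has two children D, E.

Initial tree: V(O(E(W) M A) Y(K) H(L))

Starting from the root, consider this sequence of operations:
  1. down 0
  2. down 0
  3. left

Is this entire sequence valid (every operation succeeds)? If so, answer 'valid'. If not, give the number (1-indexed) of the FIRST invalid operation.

Step 1 (down 0): focus=O path=0 depth=1 children=['E', 'M', 'A'] left=[] right=['Y', 'H'] parent=V
Step 2 (down 0): focus=E path=0/0 depth=2 children=['W'] left=[] right=['M', 'A'] parent=O
Step 3 (left): INVALID

Answer: 3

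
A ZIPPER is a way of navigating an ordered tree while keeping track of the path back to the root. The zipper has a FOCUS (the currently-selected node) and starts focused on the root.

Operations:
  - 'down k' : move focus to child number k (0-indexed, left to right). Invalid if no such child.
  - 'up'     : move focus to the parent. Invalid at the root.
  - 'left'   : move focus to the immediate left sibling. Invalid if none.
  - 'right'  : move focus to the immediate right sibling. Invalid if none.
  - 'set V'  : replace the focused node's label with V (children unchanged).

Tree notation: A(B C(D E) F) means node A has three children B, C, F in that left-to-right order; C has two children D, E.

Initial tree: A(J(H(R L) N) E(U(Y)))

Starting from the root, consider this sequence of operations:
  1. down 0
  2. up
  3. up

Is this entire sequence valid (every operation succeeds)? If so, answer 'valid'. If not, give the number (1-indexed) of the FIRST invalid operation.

Answer: 3

Derivation:
Step 1 (down 0): focus=J path=0 depth=1 children=['H', 'N'] left=[] right=['E'] parent=A
Step 2 (up): focus=A path=root depth=0 children=['J', 'E'] (at root)
Step 3 (up): INVALID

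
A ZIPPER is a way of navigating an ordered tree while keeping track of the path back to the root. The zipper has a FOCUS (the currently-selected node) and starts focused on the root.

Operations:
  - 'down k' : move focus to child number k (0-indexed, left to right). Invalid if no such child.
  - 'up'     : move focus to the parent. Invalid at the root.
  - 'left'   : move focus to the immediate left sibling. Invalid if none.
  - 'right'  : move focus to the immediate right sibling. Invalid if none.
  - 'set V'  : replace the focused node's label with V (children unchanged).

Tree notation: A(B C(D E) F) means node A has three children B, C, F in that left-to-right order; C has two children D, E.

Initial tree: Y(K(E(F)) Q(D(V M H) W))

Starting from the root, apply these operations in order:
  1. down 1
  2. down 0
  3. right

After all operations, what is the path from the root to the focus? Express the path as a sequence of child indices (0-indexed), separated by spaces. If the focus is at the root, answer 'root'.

Answer: 1 1

Derivation:
Step 1 (down 1): focus=Q path=1 depth=1 children=['D', 'W'] left=['K'] right=[] parent=Y
Step 2 (down 0): focus=D path=1/0 depth=2 children=['V', 'M', 'H'] left=[] right=['W'] parent=Q
Step 3 (right): focus=W path=1/1 depth=2 children=[] left=['D'] right=[] parent=Q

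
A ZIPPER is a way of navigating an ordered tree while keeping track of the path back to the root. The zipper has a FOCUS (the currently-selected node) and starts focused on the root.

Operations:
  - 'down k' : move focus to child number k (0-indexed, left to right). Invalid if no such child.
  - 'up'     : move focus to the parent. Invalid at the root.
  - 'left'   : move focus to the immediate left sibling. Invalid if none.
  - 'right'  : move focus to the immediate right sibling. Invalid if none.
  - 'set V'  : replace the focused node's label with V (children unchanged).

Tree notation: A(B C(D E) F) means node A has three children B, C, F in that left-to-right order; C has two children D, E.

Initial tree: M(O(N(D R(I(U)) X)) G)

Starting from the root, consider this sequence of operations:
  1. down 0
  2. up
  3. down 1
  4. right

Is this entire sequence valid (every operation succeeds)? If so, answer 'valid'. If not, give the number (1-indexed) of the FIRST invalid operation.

Answer: 4

Derivation:
Step 1 (down 0): focus=O path=0 depth=1 children=['N'] left=[] right=['G'] parent=M
Step 2 (up): focus=M path=root depth=0 children=['O', 'G'] (at root)
Step 3 (down 1): focus=G path=1 depth=1 children=[] left=['O'] right=[] parent=M
Step 4 (right): INVALID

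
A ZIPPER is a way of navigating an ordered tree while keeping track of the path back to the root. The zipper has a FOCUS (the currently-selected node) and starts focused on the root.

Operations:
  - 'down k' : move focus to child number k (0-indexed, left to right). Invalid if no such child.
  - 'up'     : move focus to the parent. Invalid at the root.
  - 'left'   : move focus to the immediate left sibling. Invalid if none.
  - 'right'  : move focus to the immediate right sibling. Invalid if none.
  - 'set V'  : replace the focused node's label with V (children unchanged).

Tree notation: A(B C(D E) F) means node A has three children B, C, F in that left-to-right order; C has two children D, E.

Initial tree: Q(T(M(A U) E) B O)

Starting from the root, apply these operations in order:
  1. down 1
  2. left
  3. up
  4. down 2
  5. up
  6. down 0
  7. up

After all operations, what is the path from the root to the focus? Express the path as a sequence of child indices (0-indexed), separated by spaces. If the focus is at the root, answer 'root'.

Step 1 (down 1): focus=B path=1 depth=1 children=[] left=['T'] right=['O'] parent=Q
Step 2 (left): focus=T path=0 depth=1 children=['M', 'E'] left=[] right=['B', 'O'] parent=Q
Step 3 (up): focus=Q path=root depth=0 children=['T', 'B', 'O'] (at root)
Step 4 (down 2): focus=O path=2 depth=1 children=[] left=['T', 'B'] right=[] parent=Q
Step 5 (up): focus=Q path=root depth=0 children=['T', 'B', 'O'] (at root)
Step 6 (down 0): focus=T path=0 depth=1 children=['M', 'E'] left=[] right=['B', 'O'] parent=Q
Step 7 (up): focus=Q path=root depth=0 children=['T', 'B', 'O'] (at root)

Answer: root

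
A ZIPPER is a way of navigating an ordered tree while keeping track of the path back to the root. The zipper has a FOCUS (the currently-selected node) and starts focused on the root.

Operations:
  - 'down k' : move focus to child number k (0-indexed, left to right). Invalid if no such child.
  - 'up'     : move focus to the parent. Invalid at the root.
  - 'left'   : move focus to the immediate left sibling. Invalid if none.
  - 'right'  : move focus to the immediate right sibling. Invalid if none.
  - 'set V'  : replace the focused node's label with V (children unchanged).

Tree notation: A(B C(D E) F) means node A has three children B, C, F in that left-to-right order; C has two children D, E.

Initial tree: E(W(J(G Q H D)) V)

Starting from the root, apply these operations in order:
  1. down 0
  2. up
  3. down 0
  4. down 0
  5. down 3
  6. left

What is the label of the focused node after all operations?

Answer: H

Derivation:
Step 1 (down 0): focus=W path=0 depth=1 children=['J'] left=[] right=['V'] parent=E
Step 2 (up): focus=E path=root depth=0 children=['W', 'V'] (at root)
Step 3 (down 0): focus=W path=0 depth=1 children=['J'] left=[] right=['V'] parent=E
Step 4 (down 0): focus=J path=0/0 depth=2 children=['G', 'Q', 'H', 'D'] left=[] right=[] parent=W
Step 5 (down 3): focus=D path=0/0/3 depth=3 children=[] left=['G', 'Q', 'H'] right=[] parent=J
Step 6 (left): focus=H path=0/0/2 depth=3 children=[] left=['G', 'Q'] right=['D'] parent=J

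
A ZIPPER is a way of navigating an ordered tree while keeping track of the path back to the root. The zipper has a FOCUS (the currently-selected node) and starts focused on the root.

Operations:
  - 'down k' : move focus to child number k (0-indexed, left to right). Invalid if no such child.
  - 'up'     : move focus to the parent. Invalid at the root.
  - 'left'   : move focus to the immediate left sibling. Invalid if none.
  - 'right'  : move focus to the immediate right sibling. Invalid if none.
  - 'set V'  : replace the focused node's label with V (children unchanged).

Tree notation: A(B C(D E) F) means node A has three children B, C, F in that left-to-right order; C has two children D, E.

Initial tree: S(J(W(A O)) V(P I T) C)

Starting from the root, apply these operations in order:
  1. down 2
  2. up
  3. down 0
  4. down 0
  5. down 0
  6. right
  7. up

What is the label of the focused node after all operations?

Answer: W

Derivation:
Step 1 (down 2): focus=C path=2 depth=1 children=[] left=['J', 'V'] right=[] parent=S
Step 2 (up): focus=S path=root depth=0 children=['J', 'V', 'C'] (at root)
Step 3 (down 0): focus=J path=0 depth=1 children=['W'] left=[] right=['V', 'C'] parent=S
Step 4 (down 0): focus=W path=0/0 depth=2 children=['A', 'O'] left=[] right=[] parent=J
Step 5 (down 0): focus=A path=0/0/0 depth=3 children=[] left=[] right=['O'] parent=W
Step 6 (right): focus=O path=0/0/1 depth=3 children=[] left=['A'] right=[] parent=W
Step 7 (up): focus=W path=0/0 depth=2 children=['A', 'O'] left=[] right=[] parent=J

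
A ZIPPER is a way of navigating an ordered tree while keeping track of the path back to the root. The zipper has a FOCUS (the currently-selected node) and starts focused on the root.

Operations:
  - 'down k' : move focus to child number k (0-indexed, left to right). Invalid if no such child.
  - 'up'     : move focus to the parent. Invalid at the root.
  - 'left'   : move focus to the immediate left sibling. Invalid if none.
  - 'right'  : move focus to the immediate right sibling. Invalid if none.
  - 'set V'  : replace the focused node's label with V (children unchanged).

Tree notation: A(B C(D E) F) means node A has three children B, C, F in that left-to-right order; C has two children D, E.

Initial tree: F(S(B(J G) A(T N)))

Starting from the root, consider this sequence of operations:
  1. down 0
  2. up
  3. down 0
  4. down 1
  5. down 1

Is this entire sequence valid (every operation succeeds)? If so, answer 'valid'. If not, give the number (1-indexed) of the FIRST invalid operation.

Answer: valid

Derivation:
Step 1 (down 0): focus=S path=0 depth=1 children=['B', 'A'] left=[] right=[] parent=F
Step 2 (up): focus=F path=root depth=0 children=['S'] (at root)
Step 3 (down 0): focus=S path=0 depth=1 children=['B', 'A'] left=[] right=[] parent=F
Step 4 (down 1): focus=A path=0/1 depth=2 children=['T', 'N'] left=['B'] right=[] parent=S
Step 5 (down 1): focus=N path=0/1/1 depth=3 children=[] left=['T'] right=[] parent=A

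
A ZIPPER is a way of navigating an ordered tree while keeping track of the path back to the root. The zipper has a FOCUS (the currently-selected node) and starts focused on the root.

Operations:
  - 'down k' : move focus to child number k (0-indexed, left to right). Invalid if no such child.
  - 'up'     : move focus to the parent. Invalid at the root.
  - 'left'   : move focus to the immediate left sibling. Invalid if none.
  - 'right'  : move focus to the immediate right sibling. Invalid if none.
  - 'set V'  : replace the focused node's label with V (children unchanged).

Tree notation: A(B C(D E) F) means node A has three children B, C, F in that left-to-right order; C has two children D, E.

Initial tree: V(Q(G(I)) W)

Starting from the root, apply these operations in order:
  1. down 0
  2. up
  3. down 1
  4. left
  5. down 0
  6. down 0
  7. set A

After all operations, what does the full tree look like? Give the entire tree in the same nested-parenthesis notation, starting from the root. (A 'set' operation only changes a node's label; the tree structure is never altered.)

Step 1 (down 0): focus=Q path=0 depth=1 children=['G'] left=[] right=['W'] parent=V
Step 2 (up): focus=V path=root depth=0 children=['Q', 'W'] (at root)
Step 3 (down 1): focus=W path=1 depth=1 children=[] left=['Q'] right=[] parent=V
Step 4 (left): focus=Q path=0 depth=1 children=['G'] left=[] right=['W'] parent=V
Step 5 (down 0): focus=G path=0/0 depth=2 children=['I'] left=[] right=[] parent=Q
Step 6 (down 0): focus=I path=0/0/0 depth=3 children=[] left=[] right=[] parent=G
Step 7 (set A): focus=A path=0/0/0 depth=3 children=[] left=[] right=[] parent=G

Answer: V(Q(G(A)) W)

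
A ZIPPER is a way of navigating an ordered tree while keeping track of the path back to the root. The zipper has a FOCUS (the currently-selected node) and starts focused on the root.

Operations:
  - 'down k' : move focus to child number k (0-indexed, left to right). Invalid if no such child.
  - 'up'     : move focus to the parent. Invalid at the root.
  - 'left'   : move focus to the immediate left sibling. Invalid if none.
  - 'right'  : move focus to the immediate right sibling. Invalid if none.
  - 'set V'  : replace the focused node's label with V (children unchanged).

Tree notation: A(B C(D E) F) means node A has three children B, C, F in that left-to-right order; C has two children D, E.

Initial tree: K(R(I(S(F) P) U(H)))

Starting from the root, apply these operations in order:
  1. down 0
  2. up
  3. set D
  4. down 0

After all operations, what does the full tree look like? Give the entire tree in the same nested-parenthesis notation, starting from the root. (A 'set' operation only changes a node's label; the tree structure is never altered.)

Answer: D(R(I(S(F) P) U(H)))

Derivation:
Step 1 (down 0): focus=R path=0 depth=1 children=['I', 'U'] left=[] right=[] parent=K
Step 2 (up): focus=K path=root depth=0 children=['R'] (at root)
Step 3 (set D): focus=D path=root depth=0 children=['R'] (at root)
Step 4 (down 0): focus=R path=0 depth=1 children=['I', 'U'] left=[] right=[] parent=D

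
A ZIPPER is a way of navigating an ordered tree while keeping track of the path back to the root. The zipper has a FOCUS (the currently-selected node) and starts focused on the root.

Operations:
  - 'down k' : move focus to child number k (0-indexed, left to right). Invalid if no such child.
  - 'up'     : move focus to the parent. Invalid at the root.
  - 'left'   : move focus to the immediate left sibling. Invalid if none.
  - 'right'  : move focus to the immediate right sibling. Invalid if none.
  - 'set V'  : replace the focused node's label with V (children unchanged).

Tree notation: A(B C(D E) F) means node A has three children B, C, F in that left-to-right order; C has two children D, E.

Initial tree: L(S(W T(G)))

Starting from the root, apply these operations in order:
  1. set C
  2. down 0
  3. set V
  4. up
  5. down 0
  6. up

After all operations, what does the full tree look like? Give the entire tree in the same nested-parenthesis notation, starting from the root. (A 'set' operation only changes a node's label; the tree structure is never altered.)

Step 1 (set C): focus=C path=root depth=0 children=['S'] (at root)
Step 2 (down 0): focus=S path=0 depth=1 children=['W', 'T'] left=[] right=[] parent=C
Step 3 (set V): focus=V path=0 depth=1 children=['W', 'T'] left=[] right=[] parent=C
Step 4 (up): focus=C path=root depth=0 children=['V'] (at root)
Step 5 (down 0): focus=V path=0 depth=1 children=['W', 'T'] left=[] right=[] parent=C
Step 6 (up): focus=C path=root depth=0 children=['V'] (at root)

Answer: C(V(W T(G)))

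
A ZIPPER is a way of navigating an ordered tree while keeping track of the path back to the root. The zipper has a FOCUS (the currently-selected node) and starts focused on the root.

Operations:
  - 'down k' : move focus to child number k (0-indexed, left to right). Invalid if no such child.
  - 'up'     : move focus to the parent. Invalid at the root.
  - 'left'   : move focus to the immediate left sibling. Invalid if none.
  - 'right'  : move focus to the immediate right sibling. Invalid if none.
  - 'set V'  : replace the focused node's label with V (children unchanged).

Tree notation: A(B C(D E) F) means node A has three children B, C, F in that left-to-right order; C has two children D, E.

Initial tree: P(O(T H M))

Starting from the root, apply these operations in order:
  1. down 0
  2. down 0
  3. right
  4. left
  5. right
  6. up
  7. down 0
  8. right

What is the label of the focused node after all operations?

Answer: H

Derivation:
Step 1 (down 0): focus=O path=0 depth=1 children=['T', 'H', 'M'] left=[] right=[] parent=P
Step 2 (down 0): focus=T path=0/0 depth=2 children=[] left=[] right=['H', 'M'] parent=O
Step 3 (right): focus=H path=0/1 depth=2 children=[] left=['T'] right=['M'] parent=O
Step 4 (left): focus=T path=0/0 depth=2 children=[] left=[] right=['H', 'M'] parent=O
Step 5 (right): focus=H path=0/1 depth=2 children=[] left=['T'] right=['M'] parent=O
Step 6 (up): focus=O path=0 depth=1 children=['T', 'H', 'M'] left=[] right=[] parent=P
Step 7 (down 0): focus=T path=0/0 depth=2 children=[] left=[] right=['H', 'M'] parent=O
Step 8 (right): focus=H path=0/1 depth=2 children=[] left=['T'] right=['M'] parent=O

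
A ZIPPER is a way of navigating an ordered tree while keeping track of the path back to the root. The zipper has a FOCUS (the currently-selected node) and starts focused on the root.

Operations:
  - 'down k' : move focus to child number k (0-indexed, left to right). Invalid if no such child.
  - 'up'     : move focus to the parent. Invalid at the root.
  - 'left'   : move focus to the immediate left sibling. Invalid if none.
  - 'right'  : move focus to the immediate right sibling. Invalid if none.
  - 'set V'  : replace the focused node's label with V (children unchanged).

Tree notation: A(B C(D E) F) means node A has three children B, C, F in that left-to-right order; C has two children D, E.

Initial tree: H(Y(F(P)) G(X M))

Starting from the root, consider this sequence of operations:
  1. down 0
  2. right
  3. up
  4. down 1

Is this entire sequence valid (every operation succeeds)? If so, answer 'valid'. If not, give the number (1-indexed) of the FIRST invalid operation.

Step 1 (down 0): focus=Y path=0 depth=1 children=['F'] left=[] right=['G'] parent=H
Step 2 (right): focus=G path=1 depth=1 children=['X', 'M'] left=['Y'] right=[] parent=H
Step 3 (up): focus=H path=root depth=0 children=['Y', 'G'] (at root)
Step 4 (down 1): focus=G path=1 depth=1 children=['X', 'M'] left=['Y'] right=[] parent=H

Answer: valid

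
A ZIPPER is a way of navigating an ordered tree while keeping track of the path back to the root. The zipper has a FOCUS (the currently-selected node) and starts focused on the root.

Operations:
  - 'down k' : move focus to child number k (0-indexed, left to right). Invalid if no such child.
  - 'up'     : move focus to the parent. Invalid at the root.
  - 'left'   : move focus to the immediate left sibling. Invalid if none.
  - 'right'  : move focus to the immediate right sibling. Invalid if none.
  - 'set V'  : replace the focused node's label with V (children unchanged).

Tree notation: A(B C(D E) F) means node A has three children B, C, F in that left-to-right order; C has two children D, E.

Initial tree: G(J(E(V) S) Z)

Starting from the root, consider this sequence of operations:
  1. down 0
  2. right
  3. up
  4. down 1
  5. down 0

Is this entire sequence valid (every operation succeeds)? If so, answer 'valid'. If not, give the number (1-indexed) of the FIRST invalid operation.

Step 1 (down 0): focus=J path=0 depth=1 children=['E', 'S'] left=[] right=['Z'] parent=G
Step 2 (right): focus=Z path=1 depth=1 children=[] left=['J'] right=[] parent=G
Step 3 (up): focus=G path=root depth=0 children=['J', 'Z'] (at root)
Step 4 (down 1): focus=Z path=1 depth=1 children=[] left=['J'] right=[] parent=G
Step 5 (down 0): INVALID

Answer: 5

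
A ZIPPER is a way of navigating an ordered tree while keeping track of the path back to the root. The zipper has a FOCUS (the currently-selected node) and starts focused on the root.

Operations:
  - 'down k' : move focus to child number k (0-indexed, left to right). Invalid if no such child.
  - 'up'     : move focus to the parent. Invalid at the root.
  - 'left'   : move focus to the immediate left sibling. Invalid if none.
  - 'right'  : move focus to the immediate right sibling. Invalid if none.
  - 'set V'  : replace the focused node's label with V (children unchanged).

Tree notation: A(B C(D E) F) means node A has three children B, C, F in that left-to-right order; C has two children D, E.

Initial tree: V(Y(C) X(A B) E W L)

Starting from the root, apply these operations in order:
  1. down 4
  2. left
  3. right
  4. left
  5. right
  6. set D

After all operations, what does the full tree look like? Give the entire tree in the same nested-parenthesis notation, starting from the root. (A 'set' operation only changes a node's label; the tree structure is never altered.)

Answer: V(Y(C) X(A B) E W D)

Derivation:
Step 1 (down 4): focus=L path=4 depth=1 children=[] left=['Y', 'X', 'E', 'W'] right=[] parent=V
Step 2 (left): focus=W path=3 depth=1 children=[] left=['Y', 'X', 'E'] right=['L'] parent=V
Step 3 (right): focus=L path=4 depth=1 children=[] left=['Y', 'X', 'E', 'W'] right=[] parent=V
Step 4 (left): focus=W path=3 depth=1 children=[] left=['Y', 'X', 'E'] right=['L'] parent=V
Step 5 (right): focus=L path=4 depth=1 children=[] left=['Y', 'X', 'E', 'W'] right=[] parent=V
Step 6 (set D): focus=D path=4 depth=1 children=[] left=['Y', 'X', 'E', 'W'] right=[] parent=V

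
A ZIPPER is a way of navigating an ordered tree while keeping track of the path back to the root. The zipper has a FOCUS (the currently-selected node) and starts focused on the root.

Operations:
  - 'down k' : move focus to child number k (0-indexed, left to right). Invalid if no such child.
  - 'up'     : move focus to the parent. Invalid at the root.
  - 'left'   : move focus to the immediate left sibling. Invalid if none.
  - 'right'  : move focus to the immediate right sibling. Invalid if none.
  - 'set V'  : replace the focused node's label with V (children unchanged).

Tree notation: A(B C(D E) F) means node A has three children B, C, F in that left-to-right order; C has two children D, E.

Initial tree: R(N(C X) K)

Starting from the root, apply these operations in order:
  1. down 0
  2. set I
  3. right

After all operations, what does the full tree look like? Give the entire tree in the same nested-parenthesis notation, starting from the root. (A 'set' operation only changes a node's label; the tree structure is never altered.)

Step 1 (down 0): focus=N path=0 depth=1 children=['C', 'X'] left=[] right=['K'] parent=R
Step 2 (set I): focus=I path=0 depth=1 children=['C', 'X'] left=[] right=['K'] parent=R
Step 3 (right): focus=K path=1 depth=1 children=[] left=['I'] right=[] parent=R

Answer: R(I(C X) K)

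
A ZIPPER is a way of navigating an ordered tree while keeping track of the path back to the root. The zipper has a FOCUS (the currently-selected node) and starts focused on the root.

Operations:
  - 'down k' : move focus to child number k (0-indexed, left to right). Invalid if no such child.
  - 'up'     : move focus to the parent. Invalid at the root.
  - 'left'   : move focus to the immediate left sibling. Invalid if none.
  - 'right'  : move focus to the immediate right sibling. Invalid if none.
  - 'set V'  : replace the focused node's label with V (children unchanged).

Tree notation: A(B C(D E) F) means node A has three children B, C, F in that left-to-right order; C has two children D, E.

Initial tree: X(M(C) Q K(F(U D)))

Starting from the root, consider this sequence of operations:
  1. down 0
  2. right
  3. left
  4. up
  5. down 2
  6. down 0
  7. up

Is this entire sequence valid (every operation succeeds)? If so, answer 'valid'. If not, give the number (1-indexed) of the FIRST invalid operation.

Answer: valid

Derivation:
Step 1 (down 0): focus=M path=0 depth=1 children=['C'] left=[] right=['Q', 'K'] parent=X
Step 2 (right): focus=Q path=1 depth=1 children=[] left=['M'] right=['K'] parent=X
Step 3 (left): focus=M path=0 depth=1 children=['C'] left=[] right=['Q', 'K'] parent=X
Step 4 (up): focus=X path=root depth=0 children=['M', 'Q', 'K'] (at root)
Step 5 (down 2): focus=K path=2 depth=1 children=['F'] left=['M', 'Q'] right=[] parent=X
Step 6 (down 0): focus=F path=2/0 depth=2 children=['U', 'D'] left=[] right=[] parent=K
Step 7 (up): focus=K path=2 depth=1 children=['F'] left=['M', 'Q'] right=[] parent=X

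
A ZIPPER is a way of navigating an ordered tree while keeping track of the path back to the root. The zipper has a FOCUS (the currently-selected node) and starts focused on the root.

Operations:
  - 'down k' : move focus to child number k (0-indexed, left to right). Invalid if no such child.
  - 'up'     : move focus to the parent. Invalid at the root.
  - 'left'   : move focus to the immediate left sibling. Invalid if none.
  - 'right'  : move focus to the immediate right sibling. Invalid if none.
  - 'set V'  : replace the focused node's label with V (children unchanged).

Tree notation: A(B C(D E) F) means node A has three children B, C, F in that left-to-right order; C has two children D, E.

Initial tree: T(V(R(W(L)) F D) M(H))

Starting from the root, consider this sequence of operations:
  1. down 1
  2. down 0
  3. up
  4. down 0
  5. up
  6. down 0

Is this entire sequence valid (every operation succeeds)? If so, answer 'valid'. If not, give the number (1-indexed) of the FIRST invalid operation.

Answer: valid

Derivation:
Step 1 (down 1): focus=M path=1 depth=1 children=['H'] left=['V'] right=[] parent=T
Step 2 (down 0): focus=H path=1/0 depth=2 children=[] left=[] right=[] parent=M
Step 3 (up): focus=M path=1 depth=1 children=['H'] left=['V'] right=[] parent=T
Step 4 (down 0): focus=H path=1/0 depth=2 children=[] left=[] right=[] parent=M
Step 5 (up): focus=M path=1 depth=1 children=['H'] left=['V'] right=[] parent=T
Step 6 (down 0): focus=H path=1/0 depth=2 children=[] left=[] right=[] parent=M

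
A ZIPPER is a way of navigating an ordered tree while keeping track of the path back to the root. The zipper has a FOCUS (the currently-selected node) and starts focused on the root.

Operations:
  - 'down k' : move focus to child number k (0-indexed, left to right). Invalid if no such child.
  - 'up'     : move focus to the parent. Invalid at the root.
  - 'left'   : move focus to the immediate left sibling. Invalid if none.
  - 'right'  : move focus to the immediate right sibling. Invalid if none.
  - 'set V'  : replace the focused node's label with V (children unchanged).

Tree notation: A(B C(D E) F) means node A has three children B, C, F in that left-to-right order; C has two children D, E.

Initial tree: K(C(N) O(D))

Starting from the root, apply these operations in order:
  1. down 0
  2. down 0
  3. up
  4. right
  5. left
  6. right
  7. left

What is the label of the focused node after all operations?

Answer: C

Derivation:
Step 1 (down 0): focus=C path=0 depth=1 children=['N'] left=[] right=['O'] parent=K
Step 2 (down 0): focus=N path=0/0 depth=2 children=[] left=[] right=[] parent=C
Step 3 (up): focus=C path=0 depth=1 children=['N'] left=[] right=['O'] parent=K
Step 4 (right): focus=O path=1 depth=1 children=['D'] left=['C'] right=[] parent=K
Step 5 (left): focus=C path=0 depth=1 children=['N'] left=[] right=['O'] parent=K
Step 6 (right): focus=O path=1 depth=1 children=['D'] left=['C'] right=[] parent=K
Step 7 (left): focus=C path=0 depth=1 children=['N'] left=[] right=['O'] parent=K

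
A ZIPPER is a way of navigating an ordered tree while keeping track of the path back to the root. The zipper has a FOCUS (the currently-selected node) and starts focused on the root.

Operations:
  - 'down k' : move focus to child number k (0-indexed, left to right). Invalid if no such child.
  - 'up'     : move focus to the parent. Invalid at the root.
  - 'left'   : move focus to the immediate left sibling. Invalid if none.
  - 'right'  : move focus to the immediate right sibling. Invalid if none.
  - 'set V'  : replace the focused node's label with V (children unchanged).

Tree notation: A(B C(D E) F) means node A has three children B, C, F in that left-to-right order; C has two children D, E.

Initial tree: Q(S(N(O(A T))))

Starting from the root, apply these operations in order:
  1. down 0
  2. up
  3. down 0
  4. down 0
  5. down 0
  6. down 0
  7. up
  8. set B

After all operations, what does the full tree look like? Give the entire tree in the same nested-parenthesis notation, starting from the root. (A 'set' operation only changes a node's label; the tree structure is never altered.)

Answer: Q(S(N(B(A T))))

Derivation:
Step 1 (down 0): focus=S path=0 depth=1 children=['N'] left=[] right=[] parent=Q
Step 2 (up): focus=Q path=root depth=0 children=['S'] (at root)
Step 3 (down 0): focus=S path=0 depth=1 children=['N'] left=[] right=[] parent=Q
Step 4 (down 0): focus=N path=0/0 depth=2 children=['O'] left=[] right=[] parent=S
Step 5 (down 0): focus=O path=0/0/0 depth=3 children=['A', 'T'] left=[] right=[] parent=N
Step 6 (down 0): focus=A path=0/0/0/0 depth=4 children=[] left=[] right=['T'] parent=O
Step 7 (up): focus=O path=0/0/0 depth=3 children=['A', 'T'] left=[] right=[] parent=N
Step 8 (set B): focus=B path=0/0/0 depth=3 children=['A', 'T'] left=[] right=[] parent=N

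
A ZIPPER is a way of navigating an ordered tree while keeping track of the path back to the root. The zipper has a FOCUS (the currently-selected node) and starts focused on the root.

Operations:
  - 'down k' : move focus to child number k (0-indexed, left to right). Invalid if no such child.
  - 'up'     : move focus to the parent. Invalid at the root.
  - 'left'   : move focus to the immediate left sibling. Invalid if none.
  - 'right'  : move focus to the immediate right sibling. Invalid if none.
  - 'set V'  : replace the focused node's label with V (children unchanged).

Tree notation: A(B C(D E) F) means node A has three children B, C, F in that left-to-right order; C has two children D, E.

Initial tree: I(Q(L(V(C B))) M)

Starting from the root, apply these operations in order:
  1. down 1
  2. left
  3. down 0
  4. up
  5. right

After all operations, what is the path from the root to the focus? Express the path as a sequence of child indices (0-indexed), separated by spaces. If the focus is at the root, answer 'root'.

Answer: 1

Derivation:
Step 1 (down 1): focus=M path=1 depth=1 children=[] left=['Q'] right=[] parent=I
Step 2 (left): focus=Q path=0 depth=1 children=['L'] left=[] right=['M'] parent=I
Step 3 (down 0): focus=L path=0/0 depth=2 children=['V'] left=[] right=[] parent=Q
Step 4 (up): focus=Q path=0 depth=1 children=['L'] left=[] right=['M'] parent=I
Step 5 (right): focus=M path=1 depth=1 children=[] left=['Q'] right=[] parent=I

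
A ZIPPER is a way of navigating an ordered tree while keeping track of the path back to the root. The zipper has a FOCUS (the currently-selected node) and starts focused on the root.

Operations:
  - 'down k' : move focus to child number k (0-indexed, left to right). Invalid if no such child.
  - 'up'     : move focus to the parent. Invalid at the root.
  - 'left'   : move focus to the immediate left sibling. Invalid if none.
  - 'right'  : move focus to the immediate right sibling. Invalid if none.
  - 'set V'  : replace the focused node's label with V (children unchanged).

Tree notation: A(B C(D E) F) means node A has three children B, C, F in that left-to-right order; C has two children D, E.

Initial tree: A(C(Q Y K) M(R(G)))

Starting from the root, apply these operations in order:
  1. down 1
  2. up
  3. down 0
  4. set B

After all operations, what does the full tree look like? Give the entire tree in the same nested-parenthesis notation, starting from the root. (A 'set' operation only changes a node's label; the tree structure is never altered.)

Answer: A(B(Q Y K) M(R(G)))

Derivation:
Step 1 (down 1): focus=M path=1 depth=1 children=['R'] left=['C'] right=[] parent=A
Step 2 (up): focus=A path=root depth=0 children=['C', 'M'] (at root)
Step 3 (down 0): focus=C path=0 depth=1 children=['Q', 'Y', 'K'] left=[] right=['M'] parent=A
Step 4 (set B): focus=B path=0 depth=1 children=['Q', 'Y', 'K'] left=[] right=['M'] parent=A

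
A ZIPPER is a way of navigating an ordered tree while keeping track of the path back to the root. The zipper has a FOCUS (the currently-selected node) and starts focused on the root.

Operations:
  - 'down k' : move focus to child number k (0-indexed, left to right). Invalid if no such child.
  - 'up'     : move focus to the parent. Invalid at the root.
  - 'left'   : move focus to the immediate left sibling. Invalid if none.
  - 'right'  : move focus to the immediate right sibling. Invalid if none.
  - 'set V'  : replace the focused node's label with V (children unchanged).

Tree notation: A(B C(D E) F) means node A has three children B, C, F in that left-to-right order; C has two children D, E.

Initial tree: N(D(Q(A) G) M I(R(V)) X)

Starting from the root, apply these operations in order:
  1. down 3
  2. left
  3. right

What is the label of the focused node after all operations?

Step 1 (down 3): focus=X path=3 depth=1 children=[] left=['D', 'M', 'I'] right=[] parent=N
Step 2 (left): focus=I path=2 depth=1 children=['R'] left=['D', 'M'] right=['X'] parent=N
Step 3 (right): focus=X path=3 depth=1 children=[] left=['D', 'M', 'I'] right=[] parent=N

Answer: X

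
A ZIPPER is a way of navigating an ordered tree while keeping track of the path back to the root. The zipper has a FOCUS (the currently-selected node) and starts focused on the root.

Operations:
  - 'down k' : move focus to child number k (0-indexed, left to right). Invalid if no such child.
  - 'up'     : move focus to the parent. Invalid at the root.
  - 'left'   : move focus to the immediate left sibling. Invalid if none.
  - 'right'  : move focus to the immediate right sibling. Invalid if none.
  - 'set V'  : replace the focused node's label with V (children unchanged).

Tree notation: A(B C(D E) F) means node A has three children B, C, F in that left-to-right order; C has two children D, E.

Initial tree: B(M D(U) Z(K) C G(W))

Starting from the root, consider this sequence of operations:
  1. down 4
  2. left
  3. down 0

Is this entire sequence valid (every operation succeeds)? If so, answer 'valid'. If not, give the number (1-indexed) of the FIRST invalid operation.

Step 1 (down 4): focus=G path=4 depth=1 children=['W'] left=['M', 'D', 'Z', 'C'] right=[] parent=B
Step 2 (left): focus=C path=3 depth=1 children=[] left=['M', 'D', 'Z'] right=['G'] parent=B
Step 3 (down 0): INVALID

Answer: 3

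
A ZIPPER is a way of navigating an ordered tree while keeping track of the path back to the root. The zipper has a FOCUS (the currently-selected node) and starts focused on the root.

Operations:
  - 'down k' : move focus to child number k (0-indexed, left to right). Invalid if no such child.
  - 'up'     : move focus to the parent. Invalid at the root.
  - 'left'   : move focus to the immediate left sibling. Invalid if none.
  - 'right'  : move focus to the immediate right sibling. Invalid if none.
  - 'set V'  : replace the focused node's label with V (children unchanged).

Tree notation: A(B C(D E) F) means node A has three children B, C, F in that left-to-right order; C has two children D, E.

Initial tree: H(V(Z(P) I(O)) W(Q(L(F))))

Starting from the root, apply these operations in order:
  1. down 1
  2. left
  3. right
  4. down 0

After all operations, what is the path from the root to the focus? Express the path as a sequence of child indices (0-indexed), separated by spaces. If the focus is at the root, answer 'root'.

Answer: 1 0

Derivation:
Step 1 (down 1): focus=W path=1 depth=1 children=['Q'] left=['V'] right=[] parent=H
Step 2 (left): focus=V path=0 depth=1 children=['Z', 'I'] left=[] right=['W'] parent=H
Step 3 (right): focus=W path=1 depth=1 children=['Q'] left=['V'] right=[] parent=H
Step 4 (down 0): focus=Q path=1/0 depth=2 children=['L'] left=[] right=[] parent=W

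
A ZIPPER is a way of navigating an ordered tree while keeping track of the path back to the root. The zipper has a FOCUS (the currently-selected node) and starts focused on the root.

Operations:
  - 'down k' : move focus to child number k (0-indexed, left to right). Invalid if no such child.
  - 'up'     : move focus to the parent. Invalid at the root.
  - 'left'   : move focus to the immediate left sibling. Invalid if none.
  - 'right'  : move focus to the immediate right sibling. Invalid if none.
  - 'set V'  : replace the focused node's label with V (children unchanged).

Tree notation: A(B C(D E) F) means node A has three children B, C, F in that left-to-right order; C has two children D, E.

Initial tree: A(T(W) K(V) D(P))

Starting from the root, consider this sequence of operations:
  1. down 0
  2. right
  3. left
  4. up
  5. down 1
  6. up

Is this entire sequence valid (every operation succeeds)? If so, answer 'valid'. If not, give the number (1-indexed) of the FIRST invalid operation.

Answer: valid

Derivation:
Step 1 (down 0): focus=T path=0 depth=1 children=['W'] left=[] right=['K', 'D'] parent=A
Step 2 (right): focus=K path=1 depth=1 children=['V'] left=['T'] right=['D'] parent=A
Step 3 (left): focus=T path=0 depth=1 children=['W'] left=[] right=['K', 'D'] parent=A
Step 4 (up): focus=A path=root depth=0 children=['T', 'K', 'D'] (at root)
Step 5 (down 1): focus=K path=1 depth=1 children=['V'] left=['T'] right=['D'] parent=A
Step 6 (up): focus=A path=root depth=0 children=['T', 'K', 'D'] (at root)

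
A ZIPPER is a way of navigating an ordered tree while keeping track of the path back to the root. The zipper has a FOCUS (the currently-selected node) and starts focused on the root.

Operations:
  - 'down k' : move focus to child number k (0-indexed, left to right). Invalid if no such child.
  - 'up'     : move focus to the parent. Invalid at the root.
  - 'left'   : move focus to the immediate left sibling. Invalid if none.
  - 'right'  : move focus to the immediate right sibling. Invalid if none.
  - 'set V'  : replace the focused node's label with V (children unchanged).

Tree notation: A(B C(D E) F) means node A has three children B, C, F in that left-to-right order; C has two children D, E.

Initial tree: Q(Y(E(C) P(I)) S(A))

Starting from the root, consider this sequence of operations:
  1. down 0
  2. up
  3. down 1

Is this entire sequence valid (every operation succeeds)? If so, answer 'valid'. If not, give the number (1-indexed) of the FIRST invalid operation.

Answer: valid

Derivation:
Step 1 (down 0): focus=Y path=0 depth=1 children=['E', 'P'] left=[] right=['S'] parent=Q
Step 2 (up): focus=Q path=root depth=0 children=['Y', 'S'] (at root)
Step 3 (down 1): focus=S path=1 depth=1 children=['A'] left=['Y'] right=[] parent=Q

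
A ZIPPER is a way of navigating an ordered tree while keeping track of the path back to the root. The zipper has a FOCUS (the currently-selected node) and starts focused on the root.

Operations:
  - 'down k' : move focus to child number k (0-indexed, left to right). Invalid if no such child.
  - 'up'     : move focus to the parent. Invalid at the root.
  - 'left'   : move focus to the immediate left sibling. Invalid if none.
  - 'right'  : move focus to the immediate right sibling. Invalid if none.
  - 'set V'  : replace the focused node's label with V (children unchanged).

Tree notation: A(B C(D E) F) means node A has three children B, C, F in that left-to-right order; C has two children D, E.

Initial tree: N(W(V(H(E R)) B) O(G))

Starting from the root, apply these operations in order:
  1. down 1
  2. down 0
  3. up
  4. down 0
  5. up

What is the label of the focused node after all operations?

Step 1 (down 1): focus=O path=1 depth=1 children=['G'] left=['W'] right=[] parent=N
Step 2 (down 0): focus=G path=1/0 depth=2 children=[] left=[] right=[] parent=O
Step 3 (up): focus=O path=1 depth=1 children=['G'] left=['W'] right=[] parent=N
Step 4 (down 0): focus=G path=1/0 depth=2 children=[] left=[] right=[] parent=O
Step 5 (up): focus=O path=1 depth=1 children=['G'] left=['W'] right=[] parent=N

Answer: O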